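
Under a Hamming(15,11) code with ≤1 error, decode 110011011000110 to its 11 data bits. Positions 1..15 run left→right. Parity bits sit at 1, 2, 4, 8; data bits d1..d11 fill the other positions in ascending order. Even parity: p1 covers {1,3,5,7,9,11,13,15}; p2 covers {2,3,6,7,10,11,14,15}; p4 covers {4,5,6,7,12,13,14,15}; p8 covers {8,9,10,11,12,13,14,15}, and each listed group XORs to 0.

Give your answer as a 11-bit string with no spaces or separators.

01101000110

s1 (pos 1,3,5,7,9,11,13,15): 1⊕0⊕1⊕0⊕1⊕0⊕1⊕0 = 0
s2 (pos 2,3,6,7,10,11,14,15): 1⊕0⊕1⊕0⊕0⊕0⊕1⊕0 = 1
s4 (pos 4,5,6,7,12,13,14,15): 0⊕1⊕1⊕0⊕0⊕1⊕1⊕0 = 0
s8 (pos 8,9,10,11,12,13,14,15): 1⊕1⊕0⊕0⊕0⊕1⊕1⊕0 = 0
Syndrome s8…s1 = 0010 → error at position 2.
Flip position 2: 110011011000110 → 100011011000110
Read data bits from positions 3,5,6,7,9,10,11,12,13,14,15: 01101000110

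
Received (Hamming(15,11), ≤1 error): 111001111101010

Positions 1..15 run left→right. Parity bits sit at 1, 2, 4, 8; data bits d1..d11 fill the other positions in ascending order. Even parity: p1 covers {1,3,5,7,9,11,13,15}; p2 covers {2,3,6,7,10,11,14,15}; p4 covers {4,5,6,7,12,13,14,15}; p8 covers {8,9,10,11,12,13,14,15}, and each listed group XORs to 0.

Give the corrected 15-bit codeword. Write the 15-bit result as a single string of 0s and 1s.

111001101101010

s1 (pos 1,3,5,7,9,11,13,15): 1⊕1⊕0⊕1⊕1⊕0⊕0⊕0 = 0
s2 (pos 2,3,6,7,10,11,14,15): 1⊕1⊕1⊕1⊕1⊕0⊕1⊕0 = 0
s4 (pos 4,5,6,7,12,13,14,15): 0⊕0⊕1⊕1⊕1⊕0⊕1⊕0 = 0
s8 (pos 8,9,10,11,12,13,14,15): 1⊕1⊕1⊕0⊕1⊕0⊕1⊕0 = 1
Syndrome s8…s1 = 1000 → error at position 8.
Flip position 8: 111001111101010 → 111001101101010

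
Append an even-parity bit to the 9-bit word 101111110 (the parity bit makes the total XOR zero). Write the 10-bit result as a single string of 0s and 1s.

1011111101

XOR of the 9 data bits: 1⊕0⊕1⊕1⊕1⊕1⊕1⊕1⊕0 = 1
Parity bit = 1 (so all 10 bits XOR to 0).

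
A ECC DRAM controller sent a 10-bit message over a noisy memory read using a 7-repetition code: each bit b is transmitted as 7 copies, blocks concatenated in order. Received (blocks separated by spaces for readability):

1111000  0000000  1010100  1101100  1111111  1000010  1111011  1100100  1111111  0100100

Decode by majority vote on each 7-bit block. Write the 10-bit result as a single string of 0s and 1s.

Block 1 (1111000): 4 ones → 1
Block 2 (0000000): 0 ones → 0
Block 3 (1010100): 3 ones → 0
Block 4 (1101100): 4 ones → 1
Block 5 (1111111): 7 ones → 1
Block 6 (1000010): 2 ones → 0
Block 7 (1111011): 6 ones → 1
Block 8 (1100100): 3 ones → 0
Block 9 (1111111): 7 ones → 1
Block 10 (0100100): 2 ones → 0

1001101010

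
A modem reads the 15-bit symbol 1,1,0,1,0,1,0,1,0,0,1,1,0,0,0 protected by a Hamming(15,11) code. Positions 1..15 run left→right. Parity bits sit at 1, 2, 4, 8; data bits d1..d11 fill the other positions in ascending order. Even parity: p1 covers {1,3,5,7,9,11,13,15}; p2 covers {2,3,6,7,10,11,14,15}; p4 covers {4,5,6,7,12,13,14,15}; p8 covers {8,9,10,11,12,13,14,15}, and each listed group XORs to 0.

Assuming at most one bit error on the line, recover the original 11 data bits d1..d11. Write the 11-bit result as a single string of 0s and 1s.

00100011010

s1 (pos 1,3,5,7,9,11,13,15): 1⊕0⊕0⊕0⊕0⊕1⊕0⊕0 = 0
s2 (pos 2,3,6,7,10,11,14,15): 1⊕0⊕1⊕0⊕0⊕1⊕0⊕0 = 1
s4 (pos 4,5,6,7,12,13,14,15): 1⊕0⊕1⊕0⊕1⊕0⊕0⊕0 = 1
s8 (pos 8,9,10,11,12,13,14,15): 1⊕0⊕0⊕1⊕1⊕0⊕0⊕0 = 1
Syndrome s8…s1 = 1110 → error at position 14.
Flip position 14: 110101010011000 → 110101010011010
Read data bits from positions 3,5,6,7,9,10,11,12,13,14,15: 00100011010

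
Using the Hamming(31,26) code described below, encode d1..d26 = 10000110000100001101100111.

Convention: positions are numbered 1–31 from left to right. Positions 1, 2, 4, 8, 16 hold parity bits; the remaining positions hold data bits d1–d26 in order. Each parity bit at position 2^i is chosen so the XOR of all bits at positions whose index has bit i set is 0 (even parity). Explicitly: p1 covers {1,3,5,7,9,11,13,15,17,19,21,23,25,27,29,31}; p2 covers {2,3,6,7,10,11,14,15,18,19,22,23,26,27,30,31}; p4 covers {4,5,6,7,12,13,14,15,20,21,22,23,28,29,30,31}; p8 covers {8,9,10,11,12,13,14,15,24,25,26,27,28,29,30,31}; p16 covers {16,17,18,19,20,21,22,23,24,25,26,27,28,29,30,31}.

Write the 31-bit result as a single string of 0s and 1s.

Place data at non-parity positions: p1 p2 1 p4 0 0 0 p8 0 1 1 0 0 0 0 p16 1 0 0 0 0 1 1 0 1 1 0 0 1 1 1
p1 (pos 1,3,5,7,9,11,13,15,17,19,21,23,25,27,29,31): XOR of data positions = 1⊕0⊕0⊕0⊕1⊕0⊕0⊕1⊕0⊕0⊕1⊕1⊕0⊕1⊕1 = 1
p2 (pos 2,3,6,7,10,11,14,15,18,19,22,23,26,27,30,31): XOR of data positions = 1⊕0⊕0⊕1⊕1⊕0⊕0⊕0⊕0⊕1⊕1⊕1⊕0⊕1⊕1 = 0
p4 (pos 4,5,6,7,12,13,14,15,20,21,22,23,28,29,30,31): XOR of data positions = 0⊕0⊕0⊕0⊕0⊕0⊕0⊕0⊕0⊕1⊕1⊕0⊕1⊕1⊕1 = 1
p8 (pos 8,9,10,11,12,13,14,15,24,25,26,27,28,29,30,31): XOR of data positions = 0⊕1⊕1⊕0⊕0⊕0⊕0⊕0⊕1⊕1⊕0⊕0⊕1⊕1⊕1 = 1
p16 (pos 16,17,18,19,20,21,22,23,24,25,26,27,28,29,30,31): XOR of data positions = 1⊕0⊕0⊕0⊕0⊕1⊕1⊕0⊕1⊕1⊕0⊕0⊕1⊕1⊕1 = 0
Codeword: 1011000101100000100001101100111

1011000101100000100001101100111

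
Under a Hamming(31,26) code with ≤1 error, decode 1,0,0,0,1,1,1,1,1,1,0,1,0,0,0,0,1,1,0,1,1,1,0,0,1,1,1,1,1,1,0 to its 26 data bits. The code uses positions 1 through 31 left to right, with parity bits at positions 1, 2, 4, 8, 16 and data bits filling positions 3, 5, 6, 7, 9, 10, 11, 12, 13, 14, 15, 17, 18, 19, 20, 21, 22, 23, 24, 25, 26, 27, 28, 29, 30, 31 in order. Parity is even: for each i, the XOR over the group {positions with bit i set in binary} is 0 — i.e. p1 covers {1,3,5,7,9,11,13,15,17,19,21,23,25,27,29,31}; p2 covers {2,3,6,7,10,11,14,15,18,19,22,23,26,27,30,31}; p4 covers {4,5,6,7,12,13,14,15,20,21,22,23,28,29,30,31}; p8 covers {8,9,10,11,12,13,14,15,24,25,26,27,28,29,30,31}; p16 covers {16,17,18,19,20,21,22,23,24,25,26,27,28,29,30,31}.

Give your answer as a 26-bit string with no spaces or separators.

01111101000010111001111110

s1 (pos 1,3,5,7,9,11,13,15,17,19,21,23,25,27,29,31): 1⊕0⊕1⊕1⊕1⊕0⊕0⊕0⊕1⊕0⊕1⊕0⊕1⊕1⊕1⊕0 = 1
s2 (pos 2,3,6,7,10,11,14,15,18,19,22,23,26,27,30,31): 0⊕0⊕1⊕1⊕1⊕0⊕0⊕0⊕1⊕0⊕1⊕0⊕1⊕1⊕1⊕0 = 0
s4 (pos 4,5,6,7,12,13,14,15,20,21,22,23,28,29,30,31): 0⊕1⊕1⊕1⊕1⊕0⊕0⊕0⊕1⊕1⊕1⊕0⊕1⊕1⊕1⊕0 = 0
s8 (pos 8,9,10,11,12,13,14,15,24,25,26,27,28,29,30,31): 1⊕1⊕1⊕0⊕1⊕0⊕0⊕0⊕0⊕1⊕1⊕1⊕1⊕1⊕1⊕0 = 0
s16 (pos 16,17,18,19,20,21,22,23,24,25,26,27,28,29,30,31): 0⊕1⊕1⊕0⊕1⊕1⊕1⊕0⊕0⊕1⊕1⊕1⊕1⊕1⊕1⊕0 = 1
Syndrome s16…s1 = 10001 → error at position 17.
Flip position 17: 1000111111010000110111001111110 → 1000111111010000010111001111110
Read data bits from positions 3,5,6,7,9,10,11,12,13,14,15,17,18,19,20,21,22,23,24,25,26,27,28,29,30,31: 01111101000010111001111110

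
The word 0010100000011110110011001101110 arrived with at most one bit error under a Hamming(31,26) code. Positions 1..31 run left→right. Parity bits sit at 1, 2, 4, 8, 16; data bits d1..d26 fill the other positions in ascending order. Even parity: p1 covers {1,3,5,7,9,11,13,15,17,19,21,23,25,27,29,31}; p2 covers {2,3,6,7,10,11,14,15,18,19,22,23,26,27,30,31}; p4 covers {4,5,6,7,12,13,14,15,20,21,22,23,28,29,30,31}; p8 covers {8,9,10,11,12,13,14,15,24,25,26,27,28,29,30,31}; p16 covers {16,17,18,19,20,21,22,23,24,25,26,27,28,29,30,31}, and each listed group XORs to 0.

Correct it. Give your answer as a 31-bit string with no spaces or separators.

s1 (pos 1,3,5,7,9,11,13,15,17,19,21,23,25,27,29,31): 0⊕1⊕1⊕0⊕0⊕0⊕1⊕1⊕1⊕0⊕1⊕0⊕1⊕0⊕1⊕0 = 0
s2 (pos 2,3,6,7,10,11,14,15,18,19,22,23,26,27,30,31): 0⊕1⊕0⊕0⊕0⊕0⊕1⊕1⊕1⊕0⊕1⊕0⊕1⊕0⊕1⊕0 = 1
s4 (pos 4,5,6,7,12,13,14,15,20,21,22,23,28,29,30,31): 0⊕1⊕0⊕0⊕1⊕1⊕1⊕1⊕0⊕1⊕1⊕0⊕1⊕1⊕1⊕0 = 0
s8 (pos 8,9,10,11,12,13,14,15,24,25,26,27,28,29,30,31): 0⊕0⊕0⊕0⊕1⊕1⊕1⊕1⊕0⊕1⊕1⊕0⊕1⊕1⊕1⊕0 = 1
s16 (pos 16,17,18,19,20,21,22,23,24,25,26,27,28,29,30,31): 0⊕1⊕1⊕0⊕0⊕1⊕1⊕0⊕0⊕1⊕1⊕0⊕1⊕1⊕1⊕0 = 1
Syndrome s16…s1 = 11010 → error at position 26.
Flip position 26: 0010100000011110110011001101110 → 0010100000011110110011001001110

0010100000011110110011001001110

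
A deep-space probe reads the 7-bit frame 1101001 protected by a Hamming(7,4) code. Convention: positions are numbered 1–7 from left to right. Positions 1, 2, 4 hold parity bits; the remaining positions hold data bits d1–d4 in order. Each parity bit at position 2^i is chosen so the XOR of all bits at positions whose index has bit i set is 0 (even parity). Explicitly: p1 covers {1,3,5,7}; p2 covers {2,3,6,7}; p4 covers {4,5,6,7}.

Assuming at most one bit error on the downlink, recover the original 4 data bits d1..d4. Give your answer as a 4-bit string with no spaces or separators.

0001

s1 (pos 1,3,5,7): 1⊕0⊕0⊕1 = 0
s2 (pos 2,3,6,7): 1⊕0⊕0⊕1 = 0
s4 (pos 4,5,6,7): 1⊕0⊕0⊕1 = 0
Syndrome s4…s1 = 000 → no error.
Read data bits from positions 3,5,6,7: 0001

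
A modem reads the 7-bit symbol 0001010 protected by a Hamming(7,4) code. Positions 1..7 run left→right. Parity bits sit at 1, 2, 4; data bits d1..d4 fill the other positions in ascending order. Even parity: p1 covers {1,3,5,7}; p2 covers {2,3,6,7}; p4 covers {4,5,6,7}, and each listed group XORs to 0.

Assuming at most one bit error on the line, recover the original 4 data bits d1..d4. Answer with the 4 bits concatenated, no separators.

s1 (pos 1,3,5,7): 0⊕0⊕0⊕0 = 0
s2 (pos 2,3,6,7): 0⊕0⊕1⊕0 = 1
s4 (pos 4,5,6,7): 1⊕0⊕1⊕0 = 0
Syndrome s4…s1 = 010 → error at position 2.
Flip position 2: 0001010 → 0101010
Read data bits from positions 3,5,6,7: 0010

0010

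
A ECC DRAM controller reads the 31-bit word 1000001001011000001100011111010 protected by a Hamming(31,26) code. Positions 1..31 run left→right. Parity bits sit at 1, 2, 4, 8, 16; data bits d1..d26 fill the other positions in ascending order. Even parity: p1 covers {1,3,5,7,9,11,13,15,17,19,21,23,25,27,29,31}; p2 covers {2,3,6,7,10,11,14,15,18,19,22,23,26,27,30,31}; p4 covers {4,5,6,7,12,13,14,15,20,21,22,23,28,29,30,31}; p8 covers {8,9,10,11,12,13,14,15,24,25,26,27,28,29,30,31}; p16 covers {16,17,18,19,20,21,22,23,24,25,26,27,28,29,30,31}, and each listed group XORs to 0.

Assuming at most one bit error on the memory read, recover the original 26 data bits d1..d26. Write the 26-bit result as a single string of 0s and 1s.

s1 (pos 1,3,5,7,9,11,13,15,17,19,21,23,25,27,29,31): 1⊕0⊕0⊕1⊕0⊕0⊕1⊕0⊕0⊕1⊕0⊕0⊕1⊕1⊕0⊕0 = 0
s2 (pos 2,3,6,7,10,11,14,15,18,19,22,23,26,27,30,31): 0⊕0⊕0⊕1⊕1⊕0⊕0⊕0⊕0⊕1⊕0⊕0⊕1⊕1⊕1⊕0 = 0
s4 (pos 4,5,6,7,12,13,14,15,20,21,22,23,28,29,30,31): 0⊕0⊕0⊕1⊕1⊕1⊕0⊕0⊕1⊕0⊕0⊕0⊕1⊕0⊕1⊕0 = 0
s8 (pos 8,9,10,11,12,13,14,15,24,25,26,27,28,29,30,31): 0⊕0⊕1⊕0⊕1⊕1⊕0⊕0⊕1⊕1⊕1⊕1⊕1⊕0⊕1⊕0 = 1
s16 (pos 16,17,18,19,20,21,22,23,24,25,26,27,28,29,30,31): 0⊕0⊕0⊕1⊕1⊕0⊕0⊕0⊕1⊕1⊕1⊕1⊕1⊕0⊕1⊕0 = 0
Syndrome s16…s1 = 01000 → error at position 8.
Flip position 8: 1000001001011000001100011111010 → 1000001101011000001100011111010
Read data bits from positions 3,5,6,7,9,10,11,12,13,14,15,17,18,19,20,21,22,23,24,25,26,27,28,29,30,31: 00010101100001100011111010

00010101100001100011111010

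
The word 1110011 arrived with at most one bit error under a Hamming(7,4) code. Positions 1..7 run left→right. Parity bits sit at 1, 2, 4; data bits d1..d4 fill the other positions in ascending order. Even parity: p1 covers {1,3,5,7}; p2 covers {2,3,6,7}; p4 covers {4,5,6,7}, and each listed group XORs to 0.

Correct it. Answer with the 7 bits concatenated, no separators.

s1 (pos 1,3,5,7): 1⊕1⊕0⊕1 = 1
s2 (pos 2,3,6,7): 1⊕1⊕1⊕1 = 0
s4 (pos 4,5,6,7): 0⊕0⊕1⊕1 = 0
Syndrome s4…s1 = 001 → error at position 1.
Flip position 1: 1110011 → 0110011

0110011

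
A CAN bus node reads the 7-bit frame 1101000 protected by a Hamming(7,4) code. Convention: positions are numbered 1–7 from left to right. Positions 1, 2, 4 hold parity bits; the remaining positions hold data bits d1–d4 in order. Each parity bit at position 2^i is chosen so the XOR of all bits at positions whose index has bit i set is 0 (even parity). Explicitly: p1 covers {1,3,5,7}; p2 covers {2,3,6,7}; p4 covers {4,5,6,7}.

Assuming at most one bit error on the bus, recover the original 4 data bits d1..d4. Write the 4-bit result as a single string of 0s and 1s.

s1 (pos 1,3,5,7): 1⊕0⊕0⊕0 = 1
s2 (pos 2,3,6,7): 1⊕0⊕0⊕0 = 1
s4 (pos 4,5,6,7): 1⊕0⊕0⊕0 = 1
Syndrome s4…s1 = 111 → error at position 7.
Flip position 7: 1101000 → 1101001
Read data bits from positions 3,5,6,7: 0001

0001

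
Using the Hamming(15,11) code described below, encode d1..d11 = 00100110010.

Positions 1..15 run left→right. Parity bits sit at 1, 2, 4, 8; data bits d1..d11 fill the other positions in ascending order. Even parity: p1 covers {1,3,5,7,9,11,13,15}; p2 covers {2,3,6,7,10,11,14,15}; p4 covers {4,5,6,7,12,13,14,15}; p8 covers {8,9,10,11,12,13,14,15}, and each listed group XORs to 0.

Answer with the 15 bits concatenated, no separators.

Place data at non-parity positions: p1 p2 0 p4 0 1 0 p8 0 1 1 0 0 1 0
p1 (pos 1,3,5,7,9,11,13,15): XOR of data positions = 0⊕0⊕0⊕0⊕1⊕0⊕0 = 1
p2 (pos 2,3,6,7,10,11,14,15): XOR of data positions = 0⊕1⊕0⊕1⊕1⊕1⊕0 = 0
p4 (pos 4,5,6,7,12,13,14,15): XOR of data positions = 0⊕1⊕0⊕0⊕0⊕1⊕0 = 0
p8 (pos 8,9,10,11,12,13,14,15): XOR of data positions = 0⊕1⊕1⊕0⊕0⊕1⊕0 = 1
Codeword: 100001010110010

100001010110010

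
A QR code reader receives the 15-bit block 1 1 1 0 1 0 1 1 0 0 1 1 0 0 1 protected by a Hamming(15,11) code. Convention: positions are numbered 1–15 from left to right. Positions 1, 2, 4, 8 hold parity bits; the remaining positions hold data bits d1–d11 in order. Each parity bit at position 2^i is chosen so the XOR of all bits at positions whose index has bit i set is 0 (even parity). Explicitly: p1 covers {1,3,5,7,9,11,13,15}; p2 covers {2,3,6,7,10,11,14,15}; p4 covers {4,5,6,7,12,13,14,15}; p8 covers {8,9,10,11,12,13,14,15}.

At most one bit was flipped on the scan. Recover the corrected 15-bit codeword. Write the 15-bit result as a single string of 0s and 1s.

101010110011001

s1 (pos 1,3,5,7,9,11,13,15): 1⊕1⊕1⊕1⊕0⊕1⊕0⊕1 = 0
s2 (pos 2,3,6,7,10,11,14,15): 1⊕1⊕0⊕1⊕0⊕1⊕0⊕1 = 1
s4 (pos 4,5,6,7,12,13,14,15): 0⊕1⊕0⊕1⊕1⊕0⊕0⊕1 = 0
s8 (pos 8,9,10,11,12,13,14,15): 1⊕0⊕0⊕1⊕1⊕0⊕0⊕1 = 0
Syndrome s8…s1 = 0010 → error at position 2.
Flip position 2: 111010110011001 → 101010110011001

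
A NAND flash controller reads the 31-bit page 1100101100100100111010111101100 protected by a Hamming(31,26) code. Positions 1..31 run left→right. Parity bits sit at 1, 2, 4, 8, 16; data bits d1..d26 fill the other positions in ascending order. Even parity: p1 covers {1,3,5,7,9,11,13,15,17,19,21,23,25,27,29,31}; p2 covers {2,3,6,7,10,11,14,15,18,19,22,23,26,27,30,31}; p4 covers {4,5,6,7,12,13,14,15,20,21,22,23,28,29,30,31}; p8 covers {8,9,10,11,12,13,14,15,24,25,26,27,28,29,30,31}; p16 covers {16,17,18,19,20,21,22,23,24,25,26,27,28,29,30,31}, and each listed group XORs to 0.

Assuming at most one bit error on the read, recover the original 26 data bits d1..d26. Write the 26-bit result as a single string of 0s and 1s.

s1 (pos 1,3,5,7,9,11,13,15,17,19,21,23,25,27,29,31): 1⊕0⊕1⊕1⊕0⊕1⊕0⊕0⊕1⊕1⊕1⊕1⊕1⊕0⊕1⊕0 = 0
s2 (pos 2,3,6,7,10,11,14,15,18,19,22,23,26,27,30,31): 1⊕0⊕0⊕1⊕0⊕1⊕1⊕0⊕1⊕1⊕0⊕1⊕1⊕0⊕0⊕0 = 0
s4 (pos 4,5,6,7,12,13,14,15,20,21,22,23,28,29,30,31): 0⊕1⊕0⊕1⊕0⊕0⊕1⊕0⊕0⊕1⊕0⊕1⊕1⊕1⊕0⊕0 = 1
s8 (pos 8,9,10,11,12,13,14,15,24,25,26,27,28,29,30,31): 1⊕0⊕0⊕1⊕0⊕0⊕1⊕0⊕1⊕1⊕1⊕0⊕1⊕1⊕0⊕0 = 0
s16 (pos 16,17,18,19,20,21,22,23,24,25,26,27,28,29,30,31): 0⊕1⊕1⊕1⊕0⊕1⊕0⊕1⊕1⊕1⊕1⊕0⊕1⊕1⊕0⊕0 = 0
Syndrome s16…s1 = 00100 → error at position 4.
Flip position 4: 1100101100100100111010111101100 → 1101101100100100111010111101100
Read data bits from positions 3,5,6,7,9,10,11,12,13,14,15,17,18,19,20,21,22,23,24,25,26,27,28,29,30,31: 01010010010111010111101100

01010010010111010111101100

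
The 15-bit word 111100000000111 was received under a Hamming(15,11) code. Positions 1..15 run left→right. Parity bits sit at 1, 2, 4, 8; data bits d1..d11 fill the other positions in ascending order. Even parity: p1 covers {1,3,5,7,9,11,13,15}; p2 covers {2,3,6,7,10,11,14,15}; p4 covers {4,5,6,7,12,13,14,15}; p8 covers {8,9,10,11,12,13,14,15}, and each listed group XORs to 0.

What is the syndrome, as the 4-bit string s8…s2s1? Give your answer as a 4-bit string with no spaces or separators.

1000

s1 (pos 1,3,5,7,9,11,13,15): 1⊕1⊕0⊕0⊕0⊕0⊕1⊕1 = 0
s2 (pos 2,3,6,7,10,11,14,15): 1⊕1⊕0⊕0⊕0⊕0⊕1⊕1 = 0
s4 (pos 4,5,6,7,12,13,14,15): 1⊕0⊕0⊕0⊕0⊕1⊕1⊕1 = 0
s8 (pos 8,9,10,11,12,13,14,15): 0⊕0⊕0⊕0⊕0⊕1⊕1⊕1 = 1
Syndrome s8…s1 = 1000 → error at position 8.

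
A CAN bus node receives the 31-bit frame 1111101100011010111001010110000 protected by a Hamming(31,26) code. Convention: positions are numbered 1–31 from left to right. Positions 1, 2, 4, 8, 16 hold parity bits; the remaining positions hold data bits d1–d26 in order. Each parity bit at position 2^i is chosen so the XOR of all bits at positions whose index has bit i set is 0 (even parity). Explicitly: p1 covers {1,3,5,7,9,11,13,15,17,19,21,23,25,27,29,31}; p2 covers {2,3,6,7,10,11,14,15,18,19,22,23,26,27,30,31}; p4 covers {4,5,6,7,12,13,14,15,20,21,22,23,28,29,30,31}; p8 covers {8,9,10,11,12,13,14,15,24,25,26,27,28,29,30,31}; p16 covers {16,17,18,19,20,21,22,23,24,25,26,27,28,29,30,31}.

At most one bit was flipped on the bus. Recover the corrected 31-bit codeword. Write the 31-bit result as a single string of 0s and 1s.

1111101100011010111001010110001

s1 (pos 1,3,5,7,9,11,13,15,17,19,21,23,25,27,29,31): 1⊕1⊕1⊕1⊕0⊕0⊕1⊕1⊕1⊕1⊕0⊕0⊕0⊕1⊕0⊕0 = 1
s2 (pos 2,3,6,7,10,11,14,15,18,19,22,23,26,27,30,31): 1⊕1⊕0⊕1⊕0⊕0⊕0⊕1⊕1⊕1⊕1⊕0⊕1⊕1⊕0⊕0 = 1
s4 (pos 4,5,6,7,12,13,14,15,20,21,22,23,28,29,30,31): 1⊕1⊕0⊕1⊕1⊕1⊕0⊕1⊕0⊕0⊕1⊕0⊕0⊕0⊕0⊕0 = 1
s8 (pos 8,9,10,11,12,13,14,15,24,25,26,27,28,29,30,31): 1⊕0⊕0⊕0⊕1⊕1⊕0⊕1⊕1⊕0⊕1⊕1⊕0⊕0⊕0⊕0 = 1
s16 (pos 16,17,18,19,20,21,22,23,24,25,26,27,28,29,30,31): 0⊕1⊕1⊕1⊕0⊕0⊕1⊕0⊕1⊕0⊕1⊕1⊕0⊕0⊕0⊕0 = 1
Syndrome s16…s1 = 11111 → error at position 31.
Flip position 31: 1111101100011010111001010110000 → 1111101100011010111001010110001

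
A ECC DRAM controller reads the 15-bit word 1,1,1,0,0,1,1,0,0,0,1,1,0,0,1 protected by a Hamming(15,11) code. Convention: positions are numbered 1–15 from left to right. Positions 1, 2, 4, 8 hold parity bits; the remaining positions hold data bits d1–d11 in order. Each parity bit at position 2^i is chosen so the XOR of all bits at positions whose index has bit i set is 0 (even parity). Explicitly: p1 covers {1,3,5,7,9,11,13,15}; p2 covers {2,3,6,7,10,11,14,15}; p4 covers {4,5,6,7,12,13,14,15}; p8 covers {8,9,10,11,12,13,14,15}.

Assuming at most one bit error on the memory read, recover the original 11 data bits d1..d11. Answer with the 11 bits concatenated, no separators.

s1 (pos 1,3,5,7,9,11,13,15): 1⊕1⊕0⊕1⊕0⊕1⊕0⊕1 = 1
s2 (pos 2,3,6,7,10,11,14,15): 1⊕1⊕1⊕1⊕0⊕1⊕0⊕1 = 0
s4 (pos 4,5,6,7,12,13,14,15): 0⊕0⊕1⊕1⊕1⊕0⊕0⊕1 = 0
s8 (pos 8,9,10,11,12,13,14,15): 0⊕0⊕0⊕1⊕1⊕0⊕0⊕1 = 1
Syndrome s8…s1 = 1001 → error at position 9.
Flip position 9: 111001100011001 → 111001101011001
Read data bits from positions 3,5,6,7,9,10,11,12,13,14,15: 10111011001

10111011001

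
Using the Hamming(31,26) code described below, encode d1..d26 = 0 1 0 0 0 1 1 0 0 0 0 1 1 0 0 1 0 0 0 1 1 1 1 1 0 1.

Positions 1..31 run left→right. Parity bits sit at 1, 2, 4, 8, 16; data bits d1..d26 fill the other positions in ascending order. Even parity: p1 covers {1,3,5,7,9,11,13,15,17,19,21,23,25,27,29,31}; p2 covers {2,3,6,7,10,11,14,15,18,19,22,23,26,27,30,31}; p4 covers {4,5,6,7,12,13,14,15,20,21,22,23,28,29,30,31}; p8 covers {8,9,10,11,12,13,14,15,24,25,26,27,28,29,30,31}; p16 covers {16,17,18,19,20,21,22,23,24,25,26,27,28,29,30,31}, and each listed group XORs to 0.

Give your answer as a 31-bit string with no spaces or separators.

Place data at non-parity positions: p1 p2 0 p4 1 0 0 p8 0 1 1 0 0 0 0 p16 1 1 0 0 1 0 0 0 1 1 1 1 1 0 1
p1 (pos 1,3,5,7,9,11,13,15,17,19,21,23,25,27,29,31): XOR of data positions = 0⊕1⊕0⊕0⊕1⊕0⊕0⊕1⊕0⊕1⊕0⊕1⊕1⊕1⊕1 = 0
p2 (pos 2,3,6,7,10,11,14,15,18,19,22,23,26,27,30,31): XOR of data positions = 0⊕0⊕0⊕1⊕1⊕0⊕0⊕1⊕0⊕0⊕0⊕1⊕1⊕0⊕1 = 0
p4 (pos 4,5,6,7,12,13,14,15,20,21,22,23,28,29,30,31): XOR of data positions = 1⊕0⊕0⊕0⊕0⊕0⊕0⊕0⊕1⊕0⊕0⊕1⊕1⊕0⊕1 = 1
p8 (pos 8,9,10,11,12,13,14,15,24,25,26,27,28,29,30,31): XOR of data positions = 0⊕1⊕1⊕0⊕0⊕0⊕0⊕0⊕1⊕1⊕1⊕1⊕1⊕0⊕1 = 0
p16 (pos 16,17,18,19,20,21,22,23,24,25,26,27,28,29,30,31): XOR of data positions = 1⊕1⊕0⊕0⊕1⊕0⊕0⊕0⊕1⊕1⊕1⊕1⊕1⊕0⊕1 = 1
Codeword: 0001100001100001110010001111101

0001100001100001110010001111101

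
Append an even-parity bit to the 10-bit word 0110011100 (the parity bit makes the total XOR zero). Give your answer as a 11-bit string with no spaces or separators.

XOR of the 10 data bits: 0⊕1⊕1⊕0⊕0⊕1⊕1⊕1⊕0⊕0 = 1
Parity bit = 1 (so all 11 bits XOR to 0).

01100111001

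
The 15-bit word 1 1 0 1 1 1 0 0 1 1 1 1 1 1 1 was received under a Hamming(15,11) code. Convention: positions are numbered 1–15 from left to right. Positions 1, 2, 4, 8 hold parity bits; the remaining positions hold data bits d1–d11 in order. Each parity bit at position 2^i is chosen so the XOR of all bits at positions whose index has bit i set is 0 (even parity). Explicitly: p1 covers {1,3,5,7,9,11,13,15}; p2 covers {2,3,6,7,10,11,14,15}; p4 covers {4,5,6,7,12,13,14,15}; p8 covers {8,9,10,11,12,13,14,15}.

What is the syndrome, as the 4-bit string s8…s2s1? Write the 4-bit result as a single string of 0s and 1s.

s1 (pos 1,3,5,7,9,11,13,15): 1⊕0⊕1⊕0⊕1⊕1⊕1⊕1 = 0
s2 (pos 2,3,6,7,10,11,14,15): 1⊕0⊕1⊕0⊕1⊕1⊕1⊕1 = 0
s4 (pos 4,5,6,7,12,13,14,15): 1⊕1⊕1⊕0⊕1⊕1⊕1⊕1 = 1
s8 (pos 8,9,10,11,12,13,14,15): 0⊕1⊕1⊕1⊕1⊕1⊕1⊕1 = 1
Syndrome s8…s1 = 1100 → error at position 12.

1100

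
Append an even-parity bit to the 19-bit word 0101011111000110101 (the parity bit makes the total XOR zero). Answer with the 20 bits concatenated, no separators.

XOR of the 19 data bits: 0⊕1⊕0⊕1⊕0⊕1⊕1⊕1⊕1⊕1⊕0⊕0⊕0⊕1⊕1⊕0⊕1⊕0⊕1 = 1
Parity bit = 1 (so all 20 bits XOR to 0).

01010111110001101011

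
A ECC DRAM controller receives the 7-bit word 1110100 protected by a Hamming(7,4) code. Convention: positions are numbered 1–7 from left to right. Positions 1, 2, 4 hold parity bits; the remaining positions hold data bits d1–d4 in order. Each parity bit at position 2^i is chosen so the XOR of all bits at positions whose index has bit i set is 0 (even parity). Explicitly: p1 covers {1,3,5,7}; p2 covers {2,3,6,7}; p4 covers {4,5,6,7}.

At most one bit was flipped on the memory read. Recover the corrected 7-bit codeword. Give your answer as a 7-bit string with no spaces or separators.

s1 (pos 1,3,5,7): 1⊕1⊕1⊕0 = 1
s2 (pos 2,3,6,7): 1⊕1⊕0⊕0 = 0
s4 (pos 4,5,6,7): 0⊕1⊕0⊕0 = 1
Syndrome s4…s1 = 101 → error at position 5.
Flip position 5: 1110100 → 1110000

1110000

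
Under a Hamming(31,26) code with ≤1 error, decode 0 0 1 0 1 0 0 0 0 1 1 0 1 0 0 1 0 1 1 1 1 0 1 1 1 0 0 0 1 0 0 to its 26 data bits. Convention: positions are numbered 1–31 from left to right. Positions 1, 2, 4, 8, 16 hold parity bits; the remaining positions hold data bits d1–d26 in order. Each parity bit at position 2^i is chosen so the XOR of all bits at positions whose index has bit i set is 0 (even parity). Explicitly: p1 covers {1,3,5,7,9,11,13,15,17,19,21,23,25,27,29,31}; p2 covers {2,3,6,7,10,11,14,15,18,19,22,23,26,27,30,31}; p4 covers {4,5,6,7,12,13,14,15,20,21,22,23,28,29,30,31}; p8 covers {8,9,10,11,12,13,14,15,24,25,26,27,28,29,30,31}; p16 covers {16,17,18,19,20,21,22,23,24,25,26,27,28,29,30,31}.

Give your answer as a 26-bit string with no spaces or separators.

11000110100111110111000100

s1 (pos 1,3,5,7,9,11,13,15,17,19,21,23,25,27,29,31): 0⊕1⊕1⊕0⊕0⊕1⊕1⊕0⊕0⊕1⊕1⊕1⊕1⊕0⊕1⊕0 = 1
s2 (pos 2,3,6,7,10,11,14,15,18,19,22,23,26,27,30,31): 0⊕1⊕0⊕0⊕1⊕1⊕0⊕0⊕1⊕1⊕0⊕1⊕0⊕0⊕0⊕0 = 0
s4 (pos 4,5,6,7,12,13,14,15,20,21,22,23,28,29,30,31): 0⊕1⊕0⊕0⊕0⊕1⊕0⊕0⊕1⊕1⊕0⊕1⊕0⊕1⊕0⊕0 = 0
s8 (pos 8,9,10,11,12,13,14,15,24,25,26,27,28,29,30,31): 0⊕0⊕1⊕1⊕0⊕1⊕0⊕0⊕1⊕1⊕0⊕0⊕0⊕1⊕0⊕0 = 0
s16 (pos 16,17,18,19,20,21,22,23,24,25,26,27,28,29,30,31): 1⊕0⊕1⊕1⊕1⊕1⊕0⊕1⊕1⊕1⊕0⊕0⊕0⊕1⊕0⊕0 = 1
Syndrome s16…s1 = 10001 → error at position 17.
Flip position 17: 0010100001101001011110111000100 → 0010100001101001111110111000100
Read data bits from positions 3,5,6,7,9,10,11,12,13,14,15,17,18,19,20,21,22,23,24,25,26,27,28,29,30,31: 11000110100111110111000100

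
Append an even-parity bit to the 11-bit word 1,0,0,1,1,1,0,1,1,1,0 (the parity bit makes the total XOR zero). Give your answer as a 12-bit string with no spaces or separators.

100111011101

XOR of the 11 data bits: 1⊕0⊕0⊕1⊕1⊕1⊕0⊕1⊕1⊕1⊕0 = 1
Parity bit = 1 (so all 12 bits XOR to 0).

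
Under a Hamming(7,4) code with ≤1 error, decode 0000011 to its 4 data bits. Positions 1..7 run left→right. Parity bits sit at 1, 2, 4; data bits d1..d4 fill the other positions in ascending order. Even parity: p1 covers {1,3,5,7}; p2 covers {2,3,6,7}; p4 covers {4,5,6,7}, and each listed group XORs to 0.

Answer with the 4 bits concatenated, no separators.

0011

s1 (pos 1,3,5,7): 0⊕0⊕0⊕1 = 1
s2 (pos 2,3,6,7): 0⊕0⊕1⊕1 = 0
s4 (pos 4,5,6,7): 0⊕0⊕1⊕1 = 0
Syndrome s4…s1 = 001 → error at position 1.
Flip position 1: 0000011 → 1000011
Read data bits from positions 3,5,6,7: 0011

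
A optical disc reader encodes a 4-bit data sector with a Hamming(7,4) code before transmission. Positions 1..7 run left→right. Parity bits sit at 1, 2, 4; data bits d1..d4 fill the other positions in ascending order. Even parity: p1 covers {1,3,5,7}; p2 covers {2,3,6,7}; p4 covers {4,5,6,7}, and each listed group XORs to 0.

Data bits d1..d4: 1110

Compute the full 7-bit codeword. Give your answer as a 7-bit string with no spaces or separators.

0010110

Place data at non-parity positions: p1 p2 1 p4 1 1 0
p1 (pos 1,3,5,7): XOR of data positions = 1⊕1⊕0 = 0
p2 (pos 2,3,6,7): XOR of data positions = 1⊕1⊕0 = 0
p4 (pos 4,5,6,7): XOR of data positions = 1⊕1⊕0 = 0
Codeword: 0010110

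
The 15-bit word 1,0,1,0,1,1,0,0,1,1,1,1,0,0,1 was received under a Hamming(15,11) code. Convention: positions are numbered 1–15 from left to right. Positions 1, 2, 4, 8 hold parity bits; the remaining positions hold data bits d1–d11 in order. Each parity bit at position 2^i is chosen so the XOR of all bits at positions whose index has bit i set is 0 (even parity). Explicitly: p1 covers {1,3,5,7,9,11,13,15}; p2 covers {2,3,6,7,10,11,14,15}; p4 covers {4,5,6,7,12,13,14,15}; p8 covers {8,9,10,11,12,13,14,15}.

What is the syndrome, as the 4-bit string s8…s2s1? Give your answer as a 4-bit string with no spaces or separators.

s1 (pos 1,3,5,7,9,11,13,15): 1⊕1⊕1⊕0⊕1⊕1⊕0⊕1 = 0
s2 (pos 2,3,6,7,10,11,14,15): 0⊕1⊕1⊕0⊕1⊕1⊕0⊕1 = 1
s4 (pos 4,5,6,7,12,13,14,15): 0⊕1⊕1⊕0⊕1⊕0⊕0⊕1 = 0
s8 (pos 8,9,10,11,12,13,14,15): 0⊕1⊕1⊕1⊕1⊕0⊕0⊕1 = 1
Syndrome s8…s1 = 1010 → error at position 10.

1010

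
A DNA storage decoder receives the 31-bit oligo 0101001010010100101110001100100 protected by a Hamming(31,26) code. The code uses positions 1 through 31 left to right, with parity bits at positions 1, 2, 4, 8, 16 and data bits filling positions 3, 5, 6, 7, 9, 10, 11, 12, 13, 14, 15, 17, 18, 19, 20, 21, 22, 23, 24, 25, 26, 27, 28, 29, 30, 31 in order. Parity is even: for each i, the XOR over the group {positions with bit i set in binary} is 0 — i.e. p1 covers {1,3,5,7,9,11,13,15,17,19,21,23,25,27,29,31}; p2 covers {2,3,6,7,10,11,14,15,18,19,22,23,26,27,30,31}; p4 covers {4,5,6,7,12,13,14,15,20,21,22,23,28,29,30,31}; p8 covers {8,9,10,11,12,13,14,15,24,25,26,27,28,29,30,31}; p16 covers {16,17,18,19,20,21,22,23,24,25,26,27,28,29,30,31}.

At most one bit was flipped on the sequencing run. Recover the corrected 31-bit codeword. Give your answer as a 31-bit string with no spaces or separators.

0101001010010100101110101100100

s1 (pos 1,3,5,7,9,11,13,15,17,19,21,23,25,27,29,31): 0⊕0⊕0⊕1⊕1⊕0⊕0⊕0⊕1⊕1⊕1⊕0⊕1⊕0⊕1⊕0 = 1
s2 (pos 2,3,6,7,10,11,14,15,18,19,22,23,26,27,30,31): 1⊕0⊕0⊕1⊕0⊕0⊕1⊕0⊕0⊕1⊕0⊕0⊕1⊕0⊕0⊕0 = 1
s4 (pos 4,5,6,7,12,13,14,15,20,21,22,23,28,29,30,31): 1⊕0⊕0⊕1⊕1⊕0⊕1⊕0⊕1⊕1⊕0⊕0⊕0⊕1⊕0⊕0 = 1
s8 (pos 8,9,10,11,12,13,14,15,24,25,26,27,28,29,30,31): 0⊕1⊕0⊕0⊕1⊕0⊕1⊕0⊕0⊕1⊕1⊕0⊕0⊕1⊕0⊕0 = 0
s16 (pos 16,17,18,19,20,21,22,23,24,25,26,27,28,29,30,31): 0⊕1⊕0⊕1⊕1⊕1⊕0⊕0⊕0⊕1⊕1⊕0⊕0⊕1⊕0⊕0 = 1
Syndrome s16…s1 = 10111 → error at position 23.
Flip position 23: 0101001010010100101110001100100 → 0101001010010100101110101100100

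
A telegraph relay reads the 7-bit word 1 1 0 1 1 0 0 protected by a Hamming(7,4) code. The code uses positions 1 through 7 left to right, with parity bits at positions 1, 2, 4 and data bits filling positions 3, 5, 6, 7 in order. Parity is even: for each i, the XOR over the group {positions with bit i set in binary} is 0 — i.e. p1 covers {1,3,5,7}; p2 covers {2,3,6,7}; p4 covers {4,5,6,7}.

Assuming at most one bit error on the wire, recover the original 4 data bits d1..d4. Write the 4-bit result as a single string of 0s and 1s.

0100

s1 (pos 1,3,5,7): 1⊕0⊕1⊕0 = 0
s2 (pos 2,3,6,7): 1⊕0⊕0⊕0 = 1
s4 (pos 4,5,6,7): 1⊕1⊕0⊕0 = 0
Syndrome s4…s1 = 010 → error at position 2.
Flip position 2: 1101100 → 1001100
Read data bits from positions 3,5,6,7: 0100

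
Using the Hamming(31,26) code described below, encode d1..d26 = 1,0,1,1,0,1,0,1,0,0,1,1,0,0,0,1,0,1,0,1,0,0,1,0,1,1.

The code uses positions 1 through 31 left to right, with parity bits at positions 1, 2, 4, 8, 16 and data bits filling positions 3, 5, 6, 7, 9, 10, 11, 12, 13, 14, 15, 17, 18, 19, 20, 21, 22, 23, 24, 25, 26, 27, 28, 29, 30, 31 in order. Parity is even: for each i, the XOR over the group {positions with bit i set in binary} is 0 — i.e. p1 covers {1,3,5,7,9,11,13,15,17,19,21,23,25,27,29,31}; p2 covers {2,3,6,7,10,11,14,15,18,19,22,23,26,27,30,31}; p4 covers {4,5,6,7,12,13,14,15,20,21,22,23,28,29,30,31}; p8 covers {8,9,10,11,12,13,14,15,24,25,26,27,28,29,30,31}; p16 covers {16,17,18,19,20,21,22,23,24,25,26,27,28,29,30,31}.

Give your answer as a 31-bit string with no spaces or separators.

0011011101010011100010101001011

Place data at non-parity positions: p1 p2 1 p4 0 1 1 p8 0 1 0 1 0 0 1 p16 1 0 0 0 1 0 1 0 1 0 0 1 0 1 1
p1 (pos 1,3,5,7,9,11,13,15,17,19,21,23,25,27,29,31): XOR of data positions = 1⊕0⊕1⊕0⊕0⊕0⊕1⊕1⊕0⊕1⊕1⊕1⊕0⊕0⊕1 = 0
p2 (pos 2,3,6,7,10,11,14,15,18,19,22,23,26,27,30,31): XOR of data positions = 1⊕1⊕1⊕1⊕0⊕0⊕1⊕0⊕0⊕0⊕1⊕0⊕0⊕1⊕1 = 0
p4 (pos 4,5,6,7,12,13,14,15,20,21,22,23,28,29,30,31): XOR of data positions = 0⊕1⊕1⊕1⊕0⊕0⊕1⊕0⊕1⊕0⊕1⊕1⊕0⊕1⊕1 = 1
p8 (pos 8,9,10,11,12,13,14,15,24,25,26,27,28,29,30,31): XOR of data positions = 0⊕1⊕0⊕1⊕0⊕0⊕1⊕0⊕1⊕0⊕0⊕1⊕0⊕1⊕1 = 1
p16 (pos 16,17,18,19,20,21,22,23,24,25,26,27,28,29,30,31): XOR of data positions = 1⊕0⊕0⊕0⊕1⊕0⊕1⊕0⊕1⊕0⊕0⊕1⊕0⊕1⊕1 = 1
Codeword: 0011011101010011100010101001011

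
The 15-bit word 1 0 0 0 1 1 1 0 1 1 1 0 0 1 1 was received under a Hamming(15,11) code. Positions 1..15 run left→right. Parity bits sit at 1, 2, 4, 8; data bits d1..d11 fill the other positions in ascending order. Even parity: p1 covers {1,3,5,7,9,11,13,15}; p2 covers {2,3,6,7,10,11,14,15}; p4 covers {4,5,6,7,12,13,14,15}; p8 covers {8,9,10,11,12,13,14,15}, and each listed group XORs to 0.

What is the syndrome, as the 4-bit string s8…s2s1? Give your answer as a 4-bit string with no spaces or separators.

s1 (pos 1,3,5,7,9,11,13,15): 1⊕0⊕1⊕1⊕1⊕1⊕0⊕1 = 0
s2 (pos 2,3,6,7,10,11,14,15): 0⊕0⊕1⊕1⊕1⊕1⊕1⊕1 = 0
s4 (pos 4,5,6,7,12,13,14,15): 0⊕1⊕1⊕1⊕0⊕0⊕1⊕1 = 1
s8 (pos 8,9,10,11,12,13,14,15): 0⊕1⊕1⊕1⊕0⊕0⊕1⊕1 = 1
Syndrome s8…s1 = 1100 → error at position 12.

1100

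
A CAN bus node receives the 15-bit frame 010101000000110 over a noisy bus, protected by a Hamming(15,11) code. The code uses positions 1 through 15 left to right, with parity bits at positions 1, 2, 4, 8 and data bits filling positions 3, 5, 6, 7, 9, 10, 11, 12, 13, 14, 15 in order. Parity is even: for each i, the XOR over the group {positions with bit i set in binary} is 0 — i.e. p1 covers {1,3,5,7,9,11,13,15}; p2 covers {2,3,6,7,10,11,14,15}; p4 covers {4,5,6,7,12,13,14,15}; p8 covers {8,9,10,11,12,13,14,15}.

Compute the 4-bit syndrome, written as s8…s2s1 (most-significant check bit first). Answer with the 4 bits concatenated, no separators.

s1 (pos 1,3,5,7,9,11,13,15): 0⊕0⊕0⊕0⊕0⊕0⊕1⊕0 = 1
s2 (pos 2,3,6,7,10,11,14,15): 1⊕0⊕1⊕0⊕0⊕0⊕1⊕0 = 1
s4 (pos 4,5,6,7,12,13,14,15): 1⊕0⊕1⊕0⊕0⊕1⊕1⊕0 = 0
s8 (pos 8,9,10,11,12,13,14,15): 0⊕0⊕0⊕0⊕0⊕1⊕1⊕0 = 0
Syndrome s8…s1 = 0011 → error at position 3.

0011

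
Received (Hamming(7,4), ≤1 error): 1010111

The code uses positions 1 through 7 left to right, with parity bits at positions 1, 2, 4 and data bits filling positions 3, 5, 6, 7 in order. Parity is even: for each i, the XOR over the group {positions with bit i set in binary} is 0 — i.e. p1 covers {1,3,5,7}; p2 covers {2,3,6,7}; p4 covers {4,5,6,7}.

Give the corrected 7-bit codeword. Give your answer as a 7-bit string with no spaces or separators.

1010101

s1 (pos 1,3,5,7): 1⊕1⊕1⊕1 = 0
s2 (pos 2,3,6,7): 0⊕1⊕1⊕1 = 1
s4 (pos 4,5,6,7): 0⊕1⊕1⊕1 = 1
Syndrome s4…s1 = 110 → error at position 6.
Flip position 6: 1010111 → 1010101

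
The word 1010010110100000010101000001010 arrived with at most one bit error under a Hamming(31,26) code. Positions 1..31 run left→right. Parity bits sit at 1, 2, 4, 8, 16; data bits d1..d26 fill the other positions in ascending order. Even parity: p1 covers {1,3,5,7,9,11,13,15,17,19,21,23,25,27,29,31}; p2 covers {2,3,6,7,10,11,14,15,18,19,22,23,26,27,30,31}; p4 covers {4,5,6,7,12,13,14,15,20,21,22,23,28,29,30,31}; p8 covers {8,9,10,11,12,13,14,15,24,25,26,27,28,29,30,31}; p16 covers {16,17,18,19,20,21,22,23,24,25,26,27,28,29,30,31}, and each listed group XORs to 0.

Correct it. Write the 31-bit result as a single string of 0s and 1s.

1010010110100000010101000000010

s1 (pos 1,3,5,7,9,11,13,15,17,19,21,23,25,27,29,31): 1⊕1⊕0⊕0⊕1⊕1⊕0⊕0⊕0⊕0⊕0⊕0⊕0⊕0⊕0⊕0 = 0
s2 (pos 2,3,6,7,10,11,14,15,18,19,22,23,26,27,30,31): 0⊕1⊕1⊕0⊕0⊕1⊕0⊕0⊕1⊕0⊕1⊕0⊕0⊕0⊕1⊕0 = 0
s4 (pos 4,5,6,7,12,13,14,15,20,21,22,23,28,29,30,31): 0⊕0⊕1⊕0⊕0⊕0⊕0⊕0⊕1⊕0⊕1⊕0⊕1⊕0⊕1⊕0 = 1
s8 (pos 8,9,10,11,12,13,14,15,24,25,26,27,28,29,30,31): 1⊕1⊕0⊕1⊕0⊕0⊕0⊕0⊕0⊕0⊕0⊕0⊕1⊕0⊕1⊕0 = 1
s16 (pos 16,17,18,19,20,21,22,23,24,25,26,27,28,29,30,31): 0⊕0⊕1⊕0⊕1⊕0⊕1⊕0⊕0⊕0⊕0⊕0⊕1⊕0⊕1⊕0 = 1
Syndrome s16…s1 = 11100 → error at position 28.
Flip position 28: 1010010110100000010101000001010 → 1010010110100000010101000000010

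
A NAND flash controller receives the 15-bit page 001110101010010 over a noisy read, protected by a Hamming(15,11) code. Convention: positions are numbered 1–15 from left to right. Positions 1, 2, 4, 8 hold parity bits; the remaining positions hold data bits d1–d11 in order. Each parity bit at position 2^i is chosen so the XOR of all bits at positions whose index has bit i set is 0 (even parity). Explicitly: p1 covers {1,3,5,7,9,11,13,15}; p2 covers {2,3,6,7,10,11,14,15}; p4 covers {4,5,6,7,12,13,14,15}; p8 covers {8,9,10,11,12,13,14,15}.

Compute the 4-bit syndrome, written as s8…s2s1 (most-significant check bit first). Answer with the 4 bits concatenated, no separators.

s1 (pos 1,3,5,7,9,11,13,15): 0⊕1⊕1⊕1⊕1⊕1⊕0⊕0 = 1
s2 (pos 2,3,6,7,10,11,14,15): 0⊕1⊕0⊕1⊕0⊕1⊕1⊕0 = 0
s4 (pos 4,5,6,7,12,13,14,15): 1⊕1⊕0⊕1⊕0⊕0⊕1⊕0 = 0
s8 (pos 8,9,10,11,12,13,14,15): 0⊕1⊕0⊕1⊕0⊕0⊕1⊕0 = 1
Syndrome s8…s1 = 1001 → error at position 9.

1001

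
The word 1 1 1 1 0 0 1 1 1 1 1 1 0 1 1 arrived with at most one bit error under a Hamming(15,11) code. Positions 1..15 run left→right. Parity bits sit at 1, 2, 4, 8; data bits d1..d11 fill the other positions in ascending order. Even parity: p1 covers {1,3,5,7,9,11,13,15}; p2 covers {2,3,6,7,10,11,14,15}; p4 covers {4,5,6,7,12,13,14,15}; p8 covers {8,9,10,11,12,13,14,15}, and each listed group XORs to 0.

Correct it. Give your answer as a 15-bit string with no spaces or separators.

111100111111001

s1 (pos 1,3,5,7,9,11,13,15): 1⊕1⊕0⊕1⊕1⊕1⊕0⊕1 = 0
s2 (pos 2,3,6,7,10,11,14,15): 1⊕1⊕0⊕1⊕1⊕1⊕1⊕1 = 1
s4 (pos 4,5,6,7,12,13,14,15): 1⊕0⊕0⊕1⊕1⊕0⊕1⊕1 = 1
s8 (pos 8,9,10,11,12,13,14,15): 1⊕1⊕1⊕1⊕1⊕0⊕1⊕1 = 1
Syndrome s8…s1 = 1110 → error at position 14.
Flip position 14: 111100111111011 → 111100111111001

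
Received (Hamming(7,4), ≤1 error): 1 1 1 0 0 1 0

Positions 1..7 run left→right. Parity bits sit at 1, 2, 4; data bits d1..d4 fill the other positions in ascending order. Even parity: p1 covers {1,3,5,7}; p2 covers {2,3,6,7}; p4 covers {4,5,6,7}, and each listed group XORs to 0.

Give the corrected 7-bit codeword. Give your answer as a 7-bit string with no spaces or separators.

1110000

s1 (pos 1,3,5,7): 1⊕1⊕0⊕0 = 0
s2 (pos 2,3,6,7): 1⊕1⊕1⊕0 = 1
s4 (pos 4,5,6,7): 0⊕0⊕1⊕0 = 1
Syndrome s4…s1 = 110 → error at position 6.
Flip position 6: 1110010 → 1110000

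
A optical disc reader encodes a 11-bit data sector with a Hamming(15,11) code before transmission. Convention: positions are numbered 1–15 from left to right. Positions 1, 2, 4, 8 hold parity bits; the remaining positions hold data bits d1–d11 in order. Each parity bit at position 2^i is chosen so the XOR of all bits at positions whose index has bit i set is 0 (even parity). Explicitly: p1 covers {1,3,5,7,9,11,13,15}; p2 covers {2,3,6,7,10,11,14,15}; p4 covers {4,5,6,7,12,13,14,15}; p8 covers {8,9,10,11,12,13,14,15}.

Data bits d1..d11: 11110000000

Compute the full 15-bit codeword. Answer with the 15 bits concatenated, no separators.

Place data at non-parity positions: p1 p2 1 p4 1 1 1 p8 0 0 0 0 0 0 0
p1 (pos 1,3,5,7,9,11,13,15): XOR of data positions = 1⊕1⊕1⊕0⊕0⊕0⊕0 = 1
p2 (pos 2,3,6,7,10,11,14,15): XOR of data positions = 1⊕1⊕1⊕0⊕0⊕0⊕0 = 1
p4 (pos 4,5,6,7,12,13,14,15): XOR of data positions = 1⊕1⊕1⊕0⊕0⊕0⊕0 = 1
p8 (pos 8,9,10,11,12,13,14,15): XOR of data positions = 0⊕0⊕0⊕0⊕0⊕0⊕0 = 0
Codeword: 111111100000000

111111100000000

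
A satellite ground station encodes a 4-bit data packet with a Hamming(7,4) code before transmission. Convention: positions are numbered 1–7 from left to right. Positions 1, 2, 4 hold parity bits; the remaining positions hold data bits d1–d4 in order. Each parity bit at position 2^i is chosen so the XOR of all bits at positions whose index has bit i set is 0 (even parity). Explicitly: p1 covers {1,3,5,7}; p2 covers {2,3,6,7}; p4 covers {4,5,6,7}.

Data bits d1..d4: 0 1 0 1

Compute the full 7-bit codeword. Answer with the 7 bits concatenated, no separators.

0100101

Place data at non-parity positions: p1 p2 0 p4 1 0 1
p1 (pos 1,3,5,7): XOR of data positions = 0⊕1⊕1 = 0
p2 (pos 2,3,6,7): XOR of data positions = 0⊕0⊕1 = 1
p4 (pos 4,5,6,7): XOR of data positions = 1⊕0⊕1 = 0
Codeword: 0100101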